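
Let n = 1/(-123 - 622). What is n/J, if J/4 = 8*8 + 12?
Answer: -1/226480 ≈ -4.4154e-6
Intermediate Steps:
J = 304 (J = 4*(8*8 + 12) = 4*(64 + 12) = 4*76 = 304)
n = -1/745 (n = 1/(-745) = -1/745 ≈ -0.0013423)
n/J = -1/745/304 = -1/745*1/304 = -1/226480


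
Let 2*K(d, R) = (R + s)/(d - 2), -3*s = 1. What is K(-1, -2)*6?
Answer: 7/3 ≈ 2.3333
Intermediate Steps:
s = -⅓ (s = -⅓*1 = -⅓ ≈ -0.33333)
K(d, R) = (-⅓ + R)/(2*(-2 + d)) (K(d, R) = ((R - ⅓)/(d - 2))/2 = ((-⅓ + R)/(-2 + d))/2 = (-⅓ + R)/(2*(-2 + d)))
K(-1, -2)*6 = ((-1 + 3*(-2))/(6*(-2 - 1)))*6 = ((⅙)*(-1 - 6)/(-3))*6 = ((⅙)*(-⅓)*(-7))*6 = (7/18)*6 = 7/3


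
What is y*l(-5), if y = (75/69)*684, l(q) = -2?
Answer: -34200/23 ≈ -1487.0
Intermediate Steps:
y = 17100/23 (y = (75*(1/69))*684 = (25/23)*684 = 17100/23 ≈ 743.48)
y*l(-5) = (17100/23)*(-2) = -34200/23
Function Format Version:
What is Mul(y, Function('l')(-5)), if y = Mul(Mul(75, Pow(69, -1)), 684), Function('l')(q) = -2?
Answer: Rational(-34200, 23) ≈ -1487.0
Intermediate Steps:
y = Rational(17100, 23) (y = Mul(Mul(75, Rational(1, 69)), 684) = Mul(Rational(25, 23), 684) = Rational(17100, 23) ≈ 743.48)
Mul(y, Function('l')(-5)) = Mul(Rational(17100, 23), -2) = Rational(-34200, 23)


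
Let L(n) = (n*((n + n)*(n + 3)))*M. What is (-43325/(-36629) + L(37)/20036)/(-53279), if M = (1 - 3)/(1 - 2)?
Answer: -2222818965/9775346463419 ≈ -0.00022739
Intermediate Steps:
M = 2 (M = -2/(-1) = -2*(-1) = 2)
L(n) = 4*n²*(3 + n) (L(n) = (n*((n + n)*(n + 3)))*2 = (n*((2*n)*(3 + n)))*2 = (n*(2*n*(3 + n)))*2 = (2*n²*(3 + n))*2 = 4*n²*(3 + n))
(-43325/(-36629) + L(37)/20036)/(-53279) = (-43325/(-36629) + (4*37²*(3 + 37))/20036)/(-53279) = (-43325*(-1/36629) + (4*1369*40)*(1/20036))*(-1/53279) = (43325/36629 + 219040*(1/20036))*(-1/53279) = (43325/36629 + 54760/5009)*(-1/53279) = (2222818965/183474661)*(-1/53279) = -2222818965/9775346463419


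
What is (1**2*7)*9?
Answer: 63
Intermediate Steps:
(1**2*7)*9 = (1*7)*9 = 7*9 = 63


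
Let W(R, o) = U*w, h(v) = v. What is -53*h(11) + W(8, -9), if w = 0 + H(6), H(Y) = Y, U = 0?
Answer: -583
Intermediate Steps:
w = 6 (w = 0 + 6 = 6)
W(R, o) = 0 (W(R, o) = 0*6 = 0)
-53*h(11) + W(8, -9) = -53*11 + 0 = -583 + 0 = -583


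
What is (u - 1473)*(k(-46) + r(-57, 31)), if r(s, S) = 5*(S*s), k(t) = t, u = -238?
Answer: 15195391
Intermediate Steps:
r(s, S) = 5*S*s
(u - 1473)*(k(-46) + r(-57, 31)) = (-238 - 1473)*(-46 + 5*31*(-57)) = -1711*(-46 - 8835) = -1711*(-8881) = 15195391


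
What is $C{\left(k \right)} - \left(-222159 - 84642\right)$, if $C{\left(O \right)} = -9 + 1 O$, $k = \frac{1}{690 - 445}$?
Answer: $\frac{75164041}{245} \approx 3.0679 \cdot 10^{5}$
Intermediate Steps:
$k = \frac{1}{245} \approx 0.0040816$
$C{\left(O \right)} = -9 + O$
$C{\left(k \right)} - \left(-222159 - 84642\right) = \left(-9 + \frac{1}{245}\right) - \left(-222159 - 84642\right) = - \frac{2204}{245} - -306801 = - \frac{2204}{245} + 306801 = \frac{75164041}{245}$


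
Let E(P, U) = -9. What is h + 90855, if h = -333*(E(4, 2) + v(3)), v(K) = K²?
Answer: 90855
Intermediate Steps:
h = 0 (h = -333*(-9 + 3²) = -333*(-9 + 9) = -333*0 = 0)
h + 90855 = 0 + 90855 = 90855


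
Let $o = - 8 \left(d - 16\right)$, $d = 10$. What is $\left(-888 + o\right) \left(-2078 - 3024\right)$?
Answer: $4285680$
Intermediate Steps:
$o = 48$ ($o = - 8 \left(10 - 16\right) = \left(-8\right) \left(-6\right) = 48$)
$\left(-888 + o\right) \left(-2078 - 3024\right) = \left(-888 + 48\right) \left(-2078 - 3024\right) = \left(-840\right) \left(-5102\right) = 4285680$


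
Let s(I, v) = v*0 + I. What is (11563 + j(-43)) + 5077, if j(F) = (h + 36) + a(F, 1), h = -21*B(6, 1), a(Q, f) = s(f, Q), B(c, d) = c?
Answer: 16551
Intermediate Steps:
s(I, v) = I (s(I, v) = 0 + I = I)
a(Q, f) = f
h = -126 (h = -21*6 = -126)
j(F) = -89 (j(F) = (-126 + 36) + 1 = -90 + 1 = -89)
(11563 + j(-43)) + 5077 = (11563 - 89) + 5077 = 11474 + 5077 = 16551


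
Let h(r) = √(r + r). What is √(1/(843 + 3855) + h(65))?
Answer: √(58 + 272484*√130)/522 ≈ 3.3767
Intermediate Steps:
h(r) = √2*√r (h(r) = √(2*r) = √2*√r)
√(1/(843 + 3855) + h(65)) = √(1/(843 + 3855) + √2*√65) = √(1/4698 + √130)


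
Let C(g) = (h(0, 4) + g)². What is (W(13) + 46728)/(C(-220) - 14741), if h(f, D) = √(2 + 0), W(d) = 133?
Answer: 1577388121/1132675721 + 20618840*√2/1132675721 ≈ 1.4184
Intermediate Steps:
h(f, D) = √2
C(g) = (g + √2)² (C(g) = (√2 + g)² = (g + √2)²)
(W(13) + 46728)/(C(-220) - 14741) = (133 + 46728)/((-220 + √2)² - 14741) = 46861/(-14741 + (-220 + √2)²)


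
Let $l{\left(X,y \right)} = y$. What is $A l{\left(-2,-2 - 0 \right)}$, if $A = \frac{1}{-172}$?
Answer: $\frac{1}{86} \approx 0.011628$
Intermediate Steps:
$A = - \frac{1}{172} \approx -0.005814$
$A l{\left(-2,-2 - 0 \right)} = - \frac{-2 - 0}{172} = - \frac{-2 + 0}{172} = \left(- \frac{1}{172}\right) \left(-2\right) = \frac{1}{86}$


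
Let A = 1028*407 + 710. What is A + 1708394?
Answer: 2127500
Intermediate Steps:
A = 419106 (A = 418396 + 710 = 419106)
A + 1708394 = 419106 + 1708394 = 2127500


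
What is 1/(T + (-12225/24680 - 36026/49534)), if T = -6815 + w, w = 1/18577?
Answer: -2271036615224/15479891067933339 ≈ -0.00014671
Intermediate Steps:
w = 1/18577 ≈ 5.3830e-5
T = -126602254/18577 (T = -6815 + 1/18577 = -126602254/18577 ≈ -6815.0)
1/(T + (-12225/24680 - 36026/49534)) = 1/(-126602254/18577 + (-12225/24680 - 36026/49534)) = 1/(-126602254/18577 + (-12225*1/24680 - 36026*1/49534)) = 1/(-126602254/18577 + (-2445/4936 - 18013/24767)) = 1/(-126602254/18577 - 149467483/122249912) = 1/(-15479891067933339/2271036615224) = -2271036615224/15479891067933339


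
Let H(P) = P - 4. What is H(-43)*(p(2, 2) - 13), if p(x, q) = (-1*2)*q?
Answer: 799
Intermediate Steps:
H(P) = -4 + P
p(x, q) = -2*q
H(-43)*(p(2, 2) - 13) = (-4 - 43)*(-2*2 - 13) = -47*(-4 - 13) = -47*(-17) = 799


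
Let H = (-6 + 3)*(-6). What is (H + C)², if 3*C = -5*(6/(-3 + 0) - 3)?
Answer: 6241/9 ≈ 693.44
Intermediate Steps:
H = 18 (H = -3*(-6) = 18)
C = 25/3 (C = (-5*(6/(-3 + 0) - 3))/3 = (-5*(6/(-3) - 3))/3 = (-5*(-⅓*6 - 3))/3 = (-5*(-2 - 3))/3 = (-5*(-5))/3 = (⅓)*25 = 25/3 ≈ 8.3333)
(H + C)² = (18 + 25/3)² = (79/3)² = 6241/9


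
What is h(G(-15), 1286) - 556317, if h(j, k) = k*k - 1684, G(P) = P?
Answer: 1095795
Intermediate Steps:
h(j, k) = -1684 + k**2 (h(j, k) = k**2 - 1684 = -1684 + k**2)
h(G(-15), 1286) - 556317 = (-1684 + 1286**2) - 556317 = (-1684 + 1653796) - 556317 = 1652112 - 556317 = 1095795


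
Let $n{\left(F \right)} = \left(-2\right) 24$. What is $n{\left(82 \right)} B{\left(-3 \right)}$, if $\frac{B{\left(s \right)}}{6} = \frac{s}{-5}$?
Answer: $- \frac{864}{5} \approx -172.8$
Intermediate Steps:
$B{\left(s \right)} = - \frac{6 s}{5}$ ($B{\left(s \right)} = 6 \frac{s}{-5} = 6 s \left(- \frac{1}{5}\right) = 6 \left(- \frac{s}{5}\right) = - \frac{6 s}{5}$)
$n{\left(F \right)} = -48$
$n{\left(82 \right)} B{\left(-3 \right)} = - 48 \left(\left(- \frac{6}{5}\right) \left(-3\right)\right) = \left(-48\right) \frac{18}{5} = - \frac{864}{5}$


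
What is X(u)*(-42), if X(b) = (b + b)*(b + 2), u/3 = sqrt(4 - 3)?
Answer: -1260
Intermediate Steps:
u = 3 (u = 3*sqrt(4 - 3) = 3*sqrt(1) = 3*1 = 3)
X(b) = 2*b*(2 + b) (X(b) = (2*b)*(2 + b) = 2*b*(2 + b))
X(u)*(-42) = (2*3*(2 + 3))*(-42) = (2*3*5)*(-42) = 30*(-42) = -1260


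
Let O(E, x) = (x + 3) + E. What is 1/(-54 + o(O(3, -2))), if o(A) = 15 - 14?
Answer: -1/53 ≈ -0.018868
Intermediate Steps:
O(E, x) = 3 + E + x (O(E, x) = (3 + x) + E = 3 + E + x)
o(A) = 1
1/(-54 + o(O(3, -2))) = 1/(-54 + 1) = 1/(-53) = -1/53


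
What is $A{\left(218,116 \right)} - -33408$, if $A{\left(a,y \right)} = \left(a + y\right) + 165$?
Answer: $33907$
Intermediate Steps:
$A{\left(a,y \right)} = 165 + a + y$
$A{\left(218,116 \right)} - -33408 = \left(165 + 218 + 116\right) - -33408 = 499 + 33408 = 33907$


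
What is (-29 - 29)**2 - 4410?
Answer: -1046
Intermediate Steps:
(-29 - 29)**2 - 4410 = (-58)**2 - 4410 = 3364 - 4410 = -1046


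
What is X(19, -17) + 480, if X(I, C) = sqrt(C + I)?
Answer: 480 + sqrt(2) ≈ 481.41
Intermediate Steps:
X(19, -17) + 480 = sqrt(-17 + 19) + 480 = sqrt(2) + 480 = 480 + sqrt(2)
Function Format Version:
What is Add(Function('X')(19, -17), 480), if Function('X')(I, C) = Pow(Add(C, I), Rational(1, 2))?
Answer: Add(480, Pow(2, Rational(1, 2))) ≈ 481.41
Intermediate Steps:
Add(Function('X')(19, -17), 480) = Add(Pow(Add(-17, 19), Rational(1, 2)), 480) = Add(Pow(2, Rational(1, 2)), 480) = Add(480, Pow(2, Rational(1, 2)))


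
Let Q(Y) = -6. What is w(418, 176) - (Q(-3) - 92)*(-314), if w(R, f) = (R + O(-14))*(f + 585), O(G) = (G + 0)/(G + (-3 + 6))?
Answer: 3171240/11 ≈ 2.8829e+5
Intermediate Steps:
O(G) = G/(3 + G) (O(G) = G/(G + 3) = G/(3 + G))
w(R, f) = (585 + f)*(14/11 + R) (w(R, f) = (R - 14/(3 - 14))*(f + 585) = (R - 14/(-11))*(585 + f) = (R - 14*(-1/11))*(585 + f) = (R + 14/11)*(585 + f) = (14/11 + R)*(585 + f) = (585 + f)*(14/11 + R))
w(418, 176) - (Q(-3) - 92)*(-314) = (8190/11 + 585*418 + (14/11)*176 + 418*176) - (-6 - 92)*(-314) = (8190/11 + 244530 + 224 + 73568) - (-98)*(-314) = 3509732/11 - 1*30772 = 3509732/11 - 30772 = 3171240/11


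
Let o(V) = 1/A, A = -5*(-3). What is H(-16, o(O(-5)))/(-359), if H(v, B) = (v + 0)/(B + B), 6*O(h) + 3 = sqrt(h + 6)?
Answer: 120/359 ≈ 0.33426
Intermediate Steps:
A = 15
O(h) = -1/2 + sqrt(6 + h)/6 (O(h) = -1/2 + sqrt(h + 6)/6 = -1/2 + sqrt(6 + h)/6)
o(V) = 1/15
H(v, B) = v/(2*B) (H(v, B) = v/((2*B)) = v*(1/(2*B)) = v/(2*B))
H(-16, o(O(-5)))/(-359) = ((1/2)*(-16)/(1/15))/(-359) = ((1/2)*(-16)*15)*(-1/359) = -120*(-1/359) = 120/359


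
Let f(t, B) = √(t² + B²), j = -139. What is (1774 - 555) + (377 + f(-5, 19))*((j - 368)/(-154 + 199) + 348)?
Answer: 1922512/15 + 5051*√386/15 ≈ 1.3478e+5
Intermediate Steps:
f(t, B) = √(B² + t²)
(1774 - 555) + (377 + f(-5, 19))*((j - 368)/(-154 + 199) + 348) = (1774 - 555) + (377 + √(19² + (-5)²))*((-139 - 368)/(-154 + 199) + 348) = 1219 + (377 + √(361 + 25))*(-507/45 + 348) = 1219 + (377 + √386)*(-507*1/45 + 348) = 1219 + (377 + √386)*(-169/15 + 348) = 1219 + (377 + √386)*(5051/15) = 1219 + (1904227/15 + 5051*√386/15) = 1922512/15 + 5051*√386/15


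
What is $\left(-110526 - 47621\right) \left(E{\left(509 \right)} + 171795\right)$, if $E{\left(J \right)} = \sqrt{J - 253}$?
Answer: $-27171394217$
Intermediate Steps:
$E{\left(J \right)} = \sqrt{-253 + J}$
$\left(-110526 - 47621\right) \left(E{\left(509 \right)} + 171795\right) = \left(-110526 - 47621\right) \left(\sqrt{-253 + 509} + 171795\right) = - 158147 \left(\sqrt{256} + 171795\right) = - 158147 \left(16 + 171795\right) = \left(-158147\right) 171811 = -27171394217$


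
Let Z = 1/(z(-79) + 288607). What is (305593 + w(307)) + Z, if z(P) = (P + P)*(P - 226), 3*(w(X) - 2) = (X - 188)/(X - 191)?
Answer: 35817410846011/117205356 ≈ 3.0560e+5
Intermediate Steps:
w(X) = 2 + (-188 + X)/(3*(-191 + X)) (w(X) = 2 + ((X - 188)/(X - 191))/3 = 2 + ((-188 + X)/(-191 + X))/3 = 2 + (-188 + X)/(3*(-191 + X)))
z(P) = 2*P*(-226 + P) (z(P) = (2*P)*(-226 + P) = 2*P*(-226 + P))
Z = 1/336797 (Z = 1/(2*(-79)*(-226 - 79) + 288607) = 1/(2*(-79)*(-305) + 288607) = 1/(48190 + 288607) = 1/336797 ≈ 2.9691e-6)
(305593 + w(307)) + Z = (305593 + (-1334 + 7*307)/(3*(-191 + 307))) + 1/336797 = (305593 + (⅓)*(-1334 + 2149)/116) + 1/336797 = (305593 + (⅓)*(1/116)*815) + 1/336797 = (305593 + 815/348) + 1/336797 = 106347179/348 + 1/336797 = 35817410846011/117205356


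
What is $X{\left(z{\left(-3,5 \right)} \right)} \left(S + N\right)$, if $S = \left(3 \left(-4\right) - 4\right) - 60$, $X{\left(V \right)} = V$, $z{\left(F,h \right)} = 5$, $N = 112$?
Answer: $180$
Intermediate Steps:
$S = -76$ ($S = \left(-12 - 4\right) - 60 = -16 - 60 = -76$)
$X{\left(z{\left(-3,5 \right)} \right)} \left(S + N\right) = 5 \left(-76 + 112\right) = 5 \cdot 36 = 180$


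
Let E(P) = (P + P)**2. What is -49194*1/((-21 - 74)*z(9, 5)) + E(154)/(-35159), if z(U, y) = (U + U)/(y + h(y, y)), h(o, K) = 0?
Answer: 94287131/668021 ≈ 141.14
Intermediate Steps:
E(P) = 4*P**2 (E(P) = (2*P)**2 = 4*P**2)
z(U, y) = 2*U/y (z(U, y) = (U + U)/(y + 0) = (2*U)/y = 2*U/y)
-49194*1/((-21 - 74)*z(9, 5)) + E(154)/(-35159) = -49194*5/(18*(-21 - 74)) + (4*154**2)/(-35159) = -49194/((-190*9/5)) + (4*23716)*(-1/35159) = -49194/((-95*18/5)) + 94864*(-1/35159) = -49194/(-342) - 94864/35159 = -49194*(-1/342) - 94864/35159 = 2733/19 - 94864/35159 = 94287131/668021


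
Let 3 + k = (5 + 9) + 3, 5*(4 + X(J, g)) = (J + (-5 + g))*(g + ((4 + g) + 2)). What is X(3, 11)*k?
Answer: 3248/5 ≈ 649.60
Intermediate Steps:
X(J, g) = -4 + (6 + 2*g)*(-5 + J + g)/5 (X(J, g) = -4 + ((J + (-5 + g))*(g + ((4 + g) + 2)))/5 = -4 + ((-5 + J + g)*(g + (6 + g)))/5 = -4 + ((-5 + J + g)*(6 + 2*g))/5 = -4 + ((6 + 2*g)*(-5 + J + g))/5 = -4 + (6 + 2*g)*(-5 + J + g)/5)
k = 14 (k = -3 + ((5 + 9) + 3) = -3 + (14 + 3) = -3 + 17 = 14)
X(3, 11)*k = (-10 - 4/5*11 + (2/5)*11**2 + (6/5)*3 + (2/5)*3*11)*14 = (-10 - 44/5 + (2/5)*121 + 18/5 + 66/5)*14 = (-10 - 44/5 + 242/5 + 18/5 + 66/5)*14 = (232/5)*14 = 3248/5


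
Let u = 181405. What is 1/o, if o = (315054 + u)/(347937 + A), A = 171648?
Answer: 519585/496459 ≈ 1.0466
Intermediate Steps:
o = 496459/519585 (o = (315054 + 181405)/(347937 + 171648) = 496459/519585 ≈ 0.95549)
1/o = 1/(496459/519585) = 519585/496459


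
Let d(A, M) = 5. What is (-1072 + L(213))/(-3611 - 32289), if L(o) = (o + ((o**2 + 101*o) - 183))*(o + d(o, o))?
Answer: -3646436/8975 ≈ -406.29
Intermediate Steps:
L(o) = (5 + o)*(-183 + o**2 + 102*o) (L(o) = (o + ((o**2 + 101*o) - 183))*(o + 5) = (o + (-183 + o**2 + 101*o))*(5 + o) = (-183 + o**2 + 102*o)*(5 + o) = (5 + o)*(-183 + o**2 + 102*o))
(-1072 + L(213))/(-3611 - 32289) = (-1072 + (-915 + 213**3 + 107*213**2 + 327*213))/(-3611 - 32289) = (-1072 + (-915 + 9663597 + 107*45369 + 69651))/(-35900) = (-1072 + (-915 + 9663597 + 4854483 + 69651))*(-1/35900) = (-1072 + 14586816)*(-1/35900) = 14585744*(-1/35900) = -3646436/8975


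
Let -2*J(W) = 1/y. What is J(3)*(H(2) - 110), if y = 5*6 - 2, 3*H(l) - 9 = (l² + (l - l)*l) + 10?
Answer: 307/168 ≈ 1.8274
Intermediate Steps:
H(l) = 19/3 + l²/3 (H(l) = 3 + ((l² + (l - l)*l) + 10)/3 = 3 + ((l² + 0*l) + 10)/3 = 3 + ((l² + 0) + 10)/3 = 3 + (l² + 10)/3 = 3 + (10 + l²)/3 = 3 + (10/3 + l²/3) = 19/3 + l²/3)
y = 28 (y = 30 - 2 = 28)
J(W) = -1/56 (J(W) = -½/28 = -½*1/28 = -1/56)
J(3)*(H(2) - 110) = -((19/3 + (⅓)*2²) - 110)/56 = -((19/3 + (⅓)*4) - 110)/56 = -((19/3 + 4/3) - 110)/56 = -(23/3 - 110)/56 = -1/56*(-307/3) = 307/168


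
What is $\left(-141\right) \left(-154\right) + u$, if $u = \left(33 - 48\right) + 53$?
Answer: $21752$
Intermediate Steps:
$u = 38$ ($u = -15 + 53 = 38$)
$\left(-141\right) \left(-154\right) + u = \left(-141\right) \left(-154\right) + 38 = 21714 + 38 = 21752$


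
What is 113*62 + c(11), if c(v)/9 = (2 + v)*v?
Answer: 8293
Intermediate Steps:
c(v) = 9*v*(2 + v) (c(v) = 9*((2 + v)*v) = 9*(v*(2 + v)) = 9*v*(2 + v))
113*62 + c(11) = 113*62 + 9*11*(2 + 11) = 7006 + 9*11*13 = 7006 + 1287 = 8293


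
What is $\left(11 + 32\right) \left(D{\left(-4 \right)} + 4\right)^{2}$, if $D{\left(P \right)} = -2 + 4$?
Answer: $1548$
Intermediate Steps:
$D{\left(P \right)} = 2$
$\left(11 + 32\right) \left(D{\left(-4 \right)} + 4\right)^{2} = \left(11 + 32\right) \left(2 + 4\right)^{2} = 43 \cdot 6^{2} = 43 \cdot 36 = 1548$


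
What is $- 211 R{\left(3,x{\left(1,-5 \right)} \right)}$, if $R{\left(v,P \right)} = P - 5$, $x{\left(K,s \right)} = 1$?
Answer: $844$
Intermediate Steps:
$R{\left(v,P \right)} = -5 + P$ ($R{\left(v,P \right)} = P - 5 = -5 + P$)
$- 211 R{\left(3,x{\left(1,-5 \right)} \right)} = - 211 \left(-5 + 1\right) = \left(-211\right) \left(-4\right) = 844$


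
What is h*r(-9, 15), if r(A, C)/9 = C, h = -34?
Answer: -4590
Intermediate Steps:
r(A, C) = 9*C
h*r(-9, 15) = -306*15 = -34*135 = -4590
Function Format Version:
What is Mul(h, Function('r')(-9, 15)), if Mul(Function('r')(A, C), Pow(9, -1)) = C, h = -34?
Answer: -4590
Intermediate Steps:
Function('r')(A, C) = Mul(9, C)
Mul(h, Function('r')(-9, 15)) = Mul(-34, Mul(9, 15)) = Mul(-34, 135) = -4590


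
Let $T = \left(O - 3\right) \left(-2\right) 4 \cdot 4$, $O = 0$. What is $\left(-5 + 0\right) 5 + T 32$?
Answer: $3047$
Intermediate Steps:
$T = 96$ ($T = \left(0 - 3\right) \left(-2\right) 4 \cdot 4 = - 3 \left(\left(-8\right) 4\right) = \left(-3\right) \left(-32\right) = 96$)
$\left(-5 + 0\right) 5 + T 32 = \left(-5 + 0\right) 5 + 96 \cdot 32 = \left(-5\right) 5 + 3072 = -25 + 3072 = 3047$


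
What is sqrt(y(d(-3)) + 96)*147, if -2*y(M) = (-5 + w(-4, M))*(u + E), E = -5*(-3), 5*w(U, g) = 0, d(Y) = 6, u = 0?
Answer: 147*sqrt(534)/2 ≈ 1698.5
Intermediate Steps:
w(U, g) = 0 (w(U, g) = (1/5)*0 = 0)
E = 15
y(M) = 75/2 (y(M) = -(-5 + 0)*(0 + 15)/2 = -(-5)*15/2 = -1/2*(-75) = 75/2)
sqrt(y(d(-3)) + 96)*147 = sqrt(75/2 + 96)*147 = sqrt(267/2)*147 = (sqrt(534)/2)*147 = 147*sqrt(534)/2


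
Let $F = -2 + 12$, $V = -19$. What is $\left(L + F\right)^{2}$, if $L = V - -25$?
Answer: $256$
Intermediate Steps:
$L = 6$ ($L = -19 - -25 = -19 + 25 = 6$)
$F = 10$
$\left(L + F\right)^{2} = \left(6 + 10\right)^{2} = 16^{2} = 256$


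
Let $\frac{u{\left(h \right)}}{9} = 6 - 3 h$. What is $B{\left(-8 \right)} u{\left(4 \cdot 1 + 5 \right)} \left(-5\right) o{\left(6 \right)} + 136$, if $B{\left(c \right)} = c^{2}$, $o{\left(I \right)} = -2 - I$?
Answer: $-483704$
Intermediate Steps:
$u{\left(h \right)} = 54 - 27 h$ ($u{\left(h \right)} = 9 \left(6 - 3 h\right) = 54 - 27 h$)
$B{\left(-8 \right)} u{\left(4 \cdot 1 + 5 \right)} \left(-5\right) o{\left(6 \right)} + 136 = \left(-8\right)^{2} \left(54 - 27 \left(4 \cdot 1 + 5\right)\right) \left(-5\right) \left(-2 - 6\right) + 136 = 64 \left(54 - 27 \left(4 + 5\right)\right) \left(-5\right) \left(-2 - 6\right) + 136 = 64 \left(54 - 243\right) \left(-5\right) \left(-8\right) + 136 = 64 \left(-189\right) \left(-5\right) \left(-8\right) + 136 = 64 \cdot 945 \left(-8\right) + 136 = 64 \left(-7560\right) + 136 = -483840 + 136 = -483704$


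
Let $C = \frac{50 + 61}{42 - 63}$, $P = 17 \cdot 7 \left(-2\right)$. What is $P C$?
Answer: $1258$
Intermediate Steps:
$P = -238$ ($P = 17 \left(-14\right) = -238$)
$C = - \frac{37}{7}$ ($C = \frac{111}{-21} = 111 \left(- \frac{1}{21}\right) = - \frac{37}{7} \approx -5.2857$)
$P C = \left(-238\right) \left(- \frac{37}{7}\right) = 1258$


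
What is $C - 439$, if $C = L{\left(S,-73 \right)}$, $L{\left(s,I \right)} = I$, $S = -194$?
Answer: $-512$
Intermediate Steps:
$C = -73$
$C - 439 = -73 - 439 = -512$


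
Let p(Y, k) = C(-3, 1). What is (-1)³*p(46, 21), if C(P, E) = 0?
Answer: 0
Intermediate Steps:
p(Y, k) = 0
(-1)³*p(46, 21) = (-1)³*0 = -1*0 = 0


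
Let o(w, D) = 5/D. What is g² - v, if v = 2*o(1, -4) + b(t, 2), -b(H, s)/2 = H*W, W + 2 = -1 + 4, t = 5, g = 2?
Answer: 33/2 ≈ 16.500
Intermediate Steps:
W = 1 (W = -2 + (-1 + 4) = -2 + 3 = 1)
b(H, s) = -2*H
v = -25/2 (v = 2*(5/(-4)) - 2*5 = 2*(5*(-¼)) - 10 = 2*(-5/4) - 10 = -5/2 - 10 = -25/2 ≈ -12.500)
g² - v = 2² - 1*(-25/2) = 4 + 25/2 = 33/2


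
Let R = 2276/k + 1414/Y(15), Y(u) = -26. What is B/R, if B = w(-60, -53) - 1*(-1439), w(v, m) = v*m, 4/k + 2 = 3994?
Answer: 60047/29528117 ≈ 0.0020336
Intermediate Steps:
k = 1/998 (k = 4/(-2 + 3994) = 4/3992 = 4*(1/3992) = 1/998 ≈ 0.0010020)
w(v, m) = m*v
B = 4619 (B = -53*(-60) - 1*(-1439) = 3180 + 1439 = 4619)
R = 29528117/13 (R = 2276/(1/998) + 1414/(-26) = 2276*998 + 1414*(-1/26) = 2271448 - 707/13 = 29528117/13 ≈ 2.2714e+6)
B/R = 4619/(29528117/13) = 4619*(13/29528117) = 60047/29528117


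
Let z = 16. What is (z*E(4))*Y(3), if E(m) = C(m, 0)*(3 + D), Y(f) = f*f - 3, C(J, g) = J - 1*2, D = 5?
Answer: 1536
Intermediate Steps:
C(J, g) = -2 + J (C(J, g) = J - 2 = -2 + J)
Y(f) = -3 + f² (Y(f) = f² - 3 = -3 + f²)
E(m) = -16 + 8*m (E(m) = (-2 + m)*(3 + 5) = (-2 + m)*8 = -16 + 8*m)
(z*E(4))*Y(3) = (16*(-16 + 8*4))*(-3 + 3²) = (16*(-16 + 32))*(-3 + 9) = (16*16)*6 = 256*6 = 1536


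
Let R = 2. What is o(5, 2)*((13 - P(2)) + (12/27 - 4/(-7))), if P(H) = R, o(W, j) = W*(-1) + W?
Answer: 0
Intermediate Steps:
o(W, j) = 0 (o(W, j) = -W + W = 0)
P(H) = 2
o(5, 2)*((13 - P(2)) + (12/27 - 4/(-7))) = 0*((13 - 1*2) + (12/27 - 4/(-7))) = 0*((13 - 2) + (12*(1/27) - 4*(-⅐))) = 0*(11 + (4/9 + 4/7)) = 0*(11 + 64/63) = 0*(757/63) = 0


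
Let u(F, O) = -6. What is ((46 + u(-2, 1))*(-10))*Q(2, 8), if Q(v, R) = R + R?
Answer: -6400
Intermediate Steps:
Q(v, R) = 2*R
((46 + u(-2, 1))*(-10))*Q(2, 8) = ((46 - 6)*(-10))*(2*8) = (40*(-10))*16 = -400*16 = -6400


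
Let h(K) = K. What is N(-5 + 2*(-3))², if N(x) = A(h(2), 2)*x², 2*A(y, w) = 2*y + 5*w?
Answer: 717409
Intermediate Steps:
A(y, w) = y + 5*w/2 (A(y, w) = (2*y + 5*w)/2 = y + 5*w/2)
N(x) = 7*x² (N(x) = (2 + (5/2)*2)*x² = (2 + 5)*x² = 7*x²)
N(-5 + 2*(-3))² = (7*(-5 + 2*(-3))²)² = (7*(-5 - 6)²)² = (7*(-11)²)² = (7*121)² = 847² = 717409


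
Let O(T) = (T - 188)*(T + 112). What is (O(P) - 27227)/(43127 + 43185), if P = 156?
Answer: -35803/86312 ≈ -0.41481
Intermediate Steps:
O(T) = (-188 + T)*(112 + T)
(O(P) - 27227)/(43127 + 43185) = ((-21056 + 156**2 - 76*156) - 27227)/(43127 + 43185) = ((-21056 + 24336 - 11856) - 27227)/86312 = (-8576 - 27227)*(1/86312) = -35803*1/86312 = -35803/86312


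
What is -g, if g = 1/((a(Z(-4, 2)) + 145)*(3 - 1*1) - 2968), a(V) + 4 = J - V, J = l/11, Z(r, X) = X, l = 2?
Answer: 11/29586 ≈ 0.00037180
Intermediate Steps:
J = 2/11 ≈ 0.18182
a(V) = -42/11 - V (a(V) = -4 + (2/11 - V) = -42/11 - V)
g = -11/29586 (g = 1/(((-42/11 - 1*2) + 145)*(3 - 1*1) - 2968) = 1/(((-42/11 - 2) + 145)*(3 - 1) - 2968) = 1/((-64/11 + 145)*2 - 2968) = 1/((1531/11)*2 - 2968) = 1/(3062/11 - 2968) = 1/(-29586/11) = -11/29586 ≈ -0.00037180)
-g = -1*(-11/29586) = 11/29586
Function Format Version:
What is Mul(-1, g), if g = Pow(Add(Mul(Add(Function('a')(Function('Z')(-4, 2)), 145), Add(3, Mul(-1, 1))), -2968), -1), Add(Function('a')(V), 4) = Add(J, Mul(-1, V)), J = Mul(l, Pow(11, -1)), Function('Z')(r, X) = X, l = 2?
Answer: Rational(11, 29586) ≈ 0.00037180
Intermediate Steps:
J = Rational(2, 11) (J = Mul(2, Pow(11, -1)) = Mul(2, Rational(1, 11)) = Rational(2, 11) ≈ 0.18182)
Function('a')(V) = Add(Rational(-42, 11), Mul(-1, V)) (Function('a')(V) = Add(-4, Add(Rational(2, 11), Mul(-1, V))) = Add(Rational(-42, 11), Mul(-1, V)))
g = Rational(-11, 29586) (g = Pow(Add(Mul(Add(Add(Rational(-42, 11), Mul(-1, 2)), 145), Add(3, Mul(-1, 1))), -2968), -1) = Pow(Add(Mul(Add(Add(Rational(-42, 11), -2), 145), Add(3, -1)), -2968), -1) = Pow(Add(Mul(Add(Rational(-64, 11), 145), 2), -2968), -1) = Pow(Add(Mul(Rational(1531, 11), 2), -2968), -1) = Pow(Add(Rational(3062, 11), -2968), -1) = Pow(Rational(-29586, 11), -1) = Rational(-11, 29586) ≈ -0.00037180)
Mul(-1, g) = Mul(-1, Rational(-11, 29586)) = Rational(11, 29586)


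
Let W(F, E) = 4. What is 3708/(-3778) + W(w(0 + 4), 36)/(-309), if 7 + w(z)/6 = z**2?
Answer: -580442/583701 ≈ -0.99442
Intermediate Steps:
w(z) = -42 + 6*z**2
3708/(-3778) + W(w(0 + 4), 36)/(-309) = 3708/(-3778) + 4/(-309) = 3708*(-1/3778) + 4*(-1/309) = -1854/1889 - 4/309 = -580442/583701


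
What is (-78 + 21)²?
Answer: 3249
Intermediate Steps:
(-78 + 21)² = (-57)² = 3249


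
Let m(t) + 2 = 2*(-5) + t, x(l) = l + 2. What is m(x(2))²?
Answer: 64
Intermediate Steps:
x(l) = 2 + l
m(t) = -12 + t (m(t) = -2 + (2*(-5) + t) = -2 + (-10 + t) = -12 + t)
m(x(2))² = (-12 + (2 + 2))² = (-12 + 4)² = (-8)² = 64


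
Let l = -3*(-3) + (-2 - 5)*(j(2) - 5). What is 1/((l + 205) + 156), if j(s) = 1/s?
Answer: 2/803 ≈ 0.0024907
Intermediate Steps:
l = 81/2 (l = -3*(-3) + (-2 - 5)*(1/2 - 5) = 9 - 7*(½ - 5) = 9 - 7*(-9/2) = 9 + 63/2 = 81/2 ≈ 40.500)
1/((l + 205) + 156) = 1/((81/2 + 205) + 156) = 1/(491/2 + 156) = 1/(803/2) = 2/803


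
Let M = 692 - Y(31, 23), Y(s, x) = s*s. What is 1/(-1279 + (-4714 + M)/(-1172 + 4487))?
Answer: -1105/1414956 ≈ -0.00078094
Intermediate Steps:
Y(s, x) = s²
M = -269 (M = 692 - 1*31² = 692 - 1*961 = 692 - 961 = -269)
1/(-1279 + (-4714 + M)/(-1172 + 4487)) = 1/(-1279 + (-4714 - 269)/(-1172 + 4487)) = 1/(-1279 - 4983/3315) = 1/(-1279 - 4983*1/3315) = 1/(-1279 - 1661/1105) = 1/(-1414956/1105) = -1105/1414956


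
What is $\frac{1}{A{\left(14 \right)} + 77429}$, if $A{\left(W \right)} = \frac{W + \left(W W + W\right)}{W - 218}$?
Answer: $\frac{51}{3948823} \approx 1.2915 \cdot 10^{-5}$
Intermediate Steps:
$A{\left(W \right)} = \frac{W^{2} + 2 W}{-218 + W}$ ($A{\left(W \right)} = \frac{W + \left(W^{2} + W\right)}{-218 + W} = \frac{W + \left(W + W^{2}\right)}{-218 + W} = \frac{W^{2} + 2 W}{-218 + W}$)
$\frac{1}{A{\left(14 \right)} + 77429} = \frac{1}{\frac{14 \left(2 + 14\right)}{-218 + 14} + 77429} = \frac{1}{14 \frac{1}{-204} \cdot 16 + 77429} = \frac{1}{14 \left(- \frac{1}{204}\right) 16 + 77429} = \frac{1}{- \frac{56}{51} + 77429} = \frac{1}{\frac{3948823}{51}} = \frac{51}{3948823}$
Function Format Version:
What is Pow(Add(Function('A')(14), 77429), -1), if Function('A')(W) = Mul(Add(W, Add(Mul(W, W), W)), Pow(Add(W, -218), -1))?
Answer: Rational(51, 3948823) ≈ 1.2915e-5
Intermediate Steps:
Function('A')(W) = Mul(Pow(Add(-218, W), -1), Add(Pow(W, 2), Mul(2, W))) (Function('A')(W) = Mul(Add(W, Add(Pow(W, 2), W)), Pow(Add(-218, W), -1)) = Mul(Add(W, Add(W, Pow(W, 2))), Pow(Add(-218, W), -1)) = Mul(Add(Pow(W, 2), Mul(2, W)), Pow(Add(-218, W), -1)) = Mul(Pow(Add(-218, W), -1), Add(Pow(W, 2), Mul(2, W))))
Pow(Add(Function('A')(14), 77429), -1) = Pow(Add(Mul(14, Pow(Add(-218, 14), -1), Add(2, 14)), 77429), -1) = Pow(Add(Mul(14, Pow(-204, -1), 16), 77429), -1) = Pow(Add(Mul(14, Rational(-1, 204), 16), 77429), -1) = Pow(Add(Rational(-56, 51), 77429), -1) = Pow(Rational(3948823, 51), -1) = Rational(51, 3948823)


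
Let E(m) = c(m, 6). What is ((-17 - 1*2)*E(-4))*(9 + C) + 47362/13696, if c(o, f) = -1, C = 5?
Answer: 1845249/6848 ≈ 269.46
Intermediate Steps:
E(m) = -1
((-17 - 1*2)*E(-4))*(9 + C) + 47362/13696 = ((-17 - 1*2)*(-1))*(9 + 5) + 47362/13696 = ((-17 - 2)*(-1))*14 + 47362*(1/13696) = -19*(-1)*14 + 23681/6848 = 19*14 + 23681/6848 = 266 + 23681/6848 = 1845249/6848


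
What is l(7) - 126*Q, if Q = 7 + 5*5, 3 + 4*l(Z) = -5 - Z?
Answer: -16143/4 ≈ -4035.8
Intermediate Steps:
l(Z) = -2 - Z/4 (l(Z) = -3/4 + (-5 - Z)/4 = -3/4 + (-5/4 - Z/4) = -2 - Z/4)
Q = 32 (Q = 7 + 25 = 32)
l(7) - 126*Q = (-2 - 1/4*7) - 126*32 = (-2 - 7/4) - 4032 = -15/4 - 4032 = -16143/4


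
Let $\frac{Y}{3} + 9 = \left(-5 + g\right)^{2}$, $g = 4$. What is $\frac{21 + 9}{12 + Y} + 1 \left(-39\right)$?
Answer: $- \frac{83}{2} \approx -41.5$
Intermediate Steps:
$Y = -24$ ($Y = -27 + 3 \left(-5 + 4\right)^{2} = -27 + 3 \left(-1\right)^{2} = -27 + 3 \cdot 1 = -27 + 3 = -24$)
$\frac{21 + 9}{12 + Y} + 1 \left(-39\right) = \frac{21 + 9}{12 - 24} + 1 \left(-39\right) = \frac{30}{-12} - 39 = 30 \left(- \frac{1}{12}\right) - 39 = - \frac{5}{2} - 39 = - \frac{83}{2}$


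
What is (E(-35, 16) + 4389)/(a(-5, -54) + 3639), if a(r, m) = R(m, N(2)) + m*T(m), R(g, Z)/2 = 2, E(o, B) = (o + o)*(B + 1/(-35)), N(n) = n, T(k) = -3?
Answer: 3271/3805 ≈ 0.85966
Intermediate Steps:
E(o, B) = 2*o*(-1/35 + B) (E(o, B) = (2*o)*(B - 1/35) = (2*o)*(-1/35 + B) = 2*o*(-1/35 + B))
R(g, Z) = 4 (R(g, Z) = 2*2 = 4)
a(r, m) = 4 - 3*m (a(r, m) = 4 + m*(-3) = 4 - 3*m)
(E(-35, 16) + 4389)/(a(-5, -54) + 3639) = ((2/35)*(-35)*(-1 + 35*16) + 4389)/((4 - 3*(-54)) + 3639) = ((2/35)*(-35)*(-1 + 560) + 4389)/((4 + 162) + 3639) = ((2/35)*(-35)*559 + 4389)/(166 + 3639) = (-1118 + 4389)/3805 = 3271*(1/3805) = 3271/3805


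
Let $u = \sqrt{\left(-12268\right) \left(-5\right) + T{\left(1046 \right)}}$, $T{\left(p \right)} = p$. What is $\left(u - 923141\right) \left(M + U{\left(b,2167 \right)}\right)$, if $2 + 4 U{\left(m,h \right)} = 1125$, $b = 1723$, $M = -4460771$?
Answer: $\frac{16470645719501}{4} - \frac{17841961 \sqrt{62386}}{4} \approx 4.1165 \cdot 10^{12}$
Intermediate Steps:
$U{\left(m,h \right)} = \frac{1123}{4}$ ($U{\left(m,h \right)} = - \frac{1}{2} + \frac{1}{4} \cdot 1125 = - \frac{1}{2} + \frac{1125}{4} = \frac{1123}{4}$)
$u = \sqrt{62386}$ ($u = \sqrt{\left(-12268\right) \left(-5\right) + 1046} = \sqrt{61340 + 1046} = \sqrt{62386} \approx 249.77$)
$\left(u - 923141\right) \left(M + U{\left(b,2167 \right)}\right) = \left(\sqrt{62386} - 923141\right) \left(-4460771 + \frac{1123}{4}\right) = \left(-923141 + \sqrt{62386}\right) \left(- \frac{17841961}{4}\right) = \frac{16470645719501}{4} - \frac{17841961 \sqrt{62386}}{4}$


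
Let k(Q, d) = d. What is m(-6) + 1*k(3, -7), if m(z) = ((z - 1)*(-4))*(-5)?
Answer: -147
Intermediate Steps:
m(z) = -20 + 20*z (m(z) = ((-1 + z)*(-4))*(-5) = (4 - 4*z)*(-5) = -20 + 20*z)
m(-6) + 1*k(3, -7) = (-20 + 20*(-6)) + 1*(-7) = (-20 - 120) - 7 = -140 - 7 = -147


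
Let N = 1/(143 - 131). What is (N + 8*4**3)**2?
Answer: 37761025/144 ≈ 2.6223e+5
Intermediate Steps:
N = 1/12 ≈ 0.083333
(N + 8*4**3)**2 = (1/12 + 8*4**3)**2 = (1/12 + 8*64)**2 = (1/12 + 512)**2 = (6145/12)**2 = 37761025/144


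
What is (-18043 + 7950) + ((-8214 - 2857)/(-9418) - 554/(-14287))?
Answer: -1357899882889/134554966 ≈ -10092.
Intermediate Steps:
(-18043 + 7950) + ((-8214 - 2857)/(-9418) - 554/(-14287)) = -10093 + (-11071*(-1/9418) - 554*(-1/14287)) = -10093 + (11071/9418 + 554/14287) = -10093 + 163388949/134554966 = -1357899882889/134554966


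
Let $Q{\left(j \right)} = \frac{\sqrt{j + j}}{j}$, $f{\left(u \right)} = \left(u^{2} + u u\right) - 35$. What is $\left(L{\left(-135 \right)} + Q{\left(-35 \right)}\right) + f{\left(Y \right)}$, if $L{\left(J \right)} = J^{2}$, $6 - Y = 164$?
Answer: $68118 - \frac{i \sqrt{70}}{35} \approx 68118.0 - 0.23905 i$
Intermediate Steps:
$Y = -158$ ($Y = 6 - 164 = -158$)
$f{\left(u \right)} = -35 + 2 u^{2}$ ($f{\left(u \right)} = \left(u^{2} + u^{2}\right) - 35 = 2 u^{2} - 35 = -35 + 2 u^{2}$)
$Q{\left(j \right)} = \frac{\sqrt{2}}{\sqrt{j}}$ ($Q{\left(j \right)} = \frac{\sqrt{2 j}}{j} = \frac{\sqrt{2} \sqrt{j}}{j} = \frac{\sqrt{2}}{\sqrt{j}}$)
$\left(L{\left(-135 \right)} + Q{\left(-35 \right)}\right) + f{\left(Y \right)} = \left(\left(-135\right)^{2} + \frac{\sqrt{2}}{i \sqrt{35}}\right) - \left(35 - 2 \left(-158\right)^{2}\right) = \left(18225 + \sqrt{2} \left(- \frac{i \sqrt{35}}{35}\right)\right) + \left(-35 + 2 \cdot 24964\right) = \left(18225 - \frac{i \sqrt{70}}{35}\right) + \left(-35 + 49928\right) = \left(18225 - \frac{i \sqrt{70}}{35}\right) + 49893 = 68118 - \frac{i \sqrt{70}}{35}$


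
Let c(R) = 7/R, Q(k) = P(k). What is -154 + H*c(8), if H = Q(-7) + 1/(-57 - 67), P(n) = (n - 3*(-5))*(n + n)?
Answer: -249991/992 ≈ -252.01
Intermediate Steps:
P(n) = 2*n*(15 + n) (P(n) = (n + 15)*(2*n) = (15 + n)*(2*n) = 2*n*(15 + n))
Q(k) = 2*k*(15 + k)
H = -13889/124 (H = 2*(-7)*(15 - 7) + 1/(-57 - 67) = 2*(-7)*8 + 1/(-124) = -112 - 1/124 = -13889/124 ≈ -112.01)
-154 + H*c(8) = -154 - 97223/(124*8) = -154 - 13889/124*7/8 = -154 - 97223/992 = -249991/992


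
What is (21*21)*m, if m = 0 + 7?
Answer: 3087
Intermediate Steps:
m = 7
(21*21)*m = (21*21)*7 = 441*7 = 3087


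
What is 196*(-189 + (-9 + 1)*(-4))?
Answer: -30772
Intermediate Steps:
196*(-189 + (-9 + 1)*(-4)) = 196*(-189 - 8*(-4)) = 196*(-189 + 32) = 196*(-157) = -30772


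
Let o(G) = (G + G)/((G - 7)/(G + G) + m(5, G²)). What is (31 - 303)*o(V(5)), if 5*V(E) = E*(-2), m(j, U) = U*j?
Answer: 4352/89 ≈ 48.899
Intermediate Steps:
V(E) = -2*E/5 (V(E) = (E*(-2))/5 = (-2*E)/5 = -2*E/5)
o(G) = 2*G/(5*G² + (-7 + G)/(2*G)) (o(G) = (G + G)/((G - 7)/(G + G) + G²*5) = (2*G)/((-7 + G)/((2*G)) + 5*G²) = (2*G)/((-7 + G)*(1/(2*G)) + 5*G²) = (2*G)/((-7 + G)/(2*G) + 5*G²) = (2*G)/(5*G² + (-7 + G)/(2*G)) = 2*G/(5*G² + (-7 + G)/(2*G)))
(31 - 303)*o(V(5)) = (31 - 303)*(4*(-⅖*5)²/(-7 - ⅖*5 + 10*(-⅖*5)³)) = -1088*(-2)²/(-7 - 2 + 10*(-2)³) = -1088*4/(-7 - 2 + 10*(-8)) = -1088*4/(-7 - 2 - 80) = -1088*4/(-89) = -1088*4*(-1)/89 = -272*(-16/89) = 4352/89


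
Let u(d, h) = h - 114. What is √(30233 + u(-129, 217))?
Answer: 8*√474 ≈ 174.17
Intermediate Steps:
u(d, h) = -114 + h
√(30233 + u(-129, 217)) = √(30233 + (-114 + 217)) = √(30233 + 103) = √30336 = 8*√474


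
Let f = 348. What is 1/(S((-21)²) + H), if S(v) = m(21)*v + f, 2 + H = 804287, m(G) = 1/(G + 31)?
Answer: 52/41841357 ≈ 1.2428e-6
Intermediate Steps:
m(G) = 1/(31 + G)
H = 804285 (H = -2 + 804287 = 804285)
S(v) = 348 + v/52 (S(v) = v/(31 + 21) + 348 = v/52 + 348 = 348 + v/52)
1/(S((-21)²) + H) = 1/((348 + (1/52)*(-21)²) + 804285) = 1/((348 + (1/52)*441) + 804285) = 1/((348 + 441/52) + 804285) = 1/(18537/52 + 804285) = 1/(41841357/52) = 52/41841357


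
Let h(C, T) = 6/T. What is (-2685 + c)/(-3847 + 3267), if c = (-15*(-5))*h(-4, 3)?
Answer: 507/116 ≈ 4.3707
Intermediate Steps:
c = 150 (c = (-15*(-5))*(6/3) = 75*(6*(⅓)) = 75*2 = 150)
(-2685 + c)/(-3847 + 3267) = (-2685 + 150)/(-3847 + 3267) = -2535/(-580) = -2535*(-1/580) = 507/116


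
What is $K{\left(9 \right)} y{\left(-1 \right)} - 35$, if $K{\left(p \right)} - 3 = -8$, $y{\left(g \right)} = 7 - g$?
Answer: $-75$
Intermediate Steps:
$K{\left(p \right)} = -5$ ($K{\left(p \right)} = 3 - 8 = -5$)
$K{\left(9 \right)} y{\left(-1 \right)} - 35 = - 5 \left(7 - -1\right) - 35 = - 5 \left(7 + 1\right) - 35 = \left(-5\right) 8 - 35 = -40 - 35 = -75$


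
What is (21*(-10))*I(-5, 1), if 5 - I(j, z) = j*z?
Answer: -2100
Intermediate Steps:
I(j, z) = 5 - j*z
(21*(-10))*I(-5, 1) = (21*(-10))*(5 - 1*(-5)*1) = -210*(5 + 5) = -210*10 = -2100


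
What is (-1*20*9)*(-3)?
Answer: 540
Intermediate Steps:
(-1*20*9)*(-3) = -20*9*(-3) = -180*(-3) = 540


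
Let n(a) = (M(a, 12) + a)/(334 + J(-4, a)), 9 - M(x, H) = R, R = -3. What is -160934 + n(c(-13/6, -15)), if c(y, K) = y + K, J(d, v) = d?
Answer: -318649351/1980 ≈ -1.6093e+5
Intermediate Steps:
c(y, K) = K + y
M(x, H) = 12 (M(x, H) = 9 - 1*(-3) = 9 + 3 = 12)
n(a) = 2/55 + a/330 (n(a) = (12 + a)/(334 - 4) = (12 + a)/330 = (12 + a)*(1/330) = 2/55 + a/330)
-160934 + n(c(-13/6, -15)) = -160934 + (2/55 + (-15 - 13/6)/330) = -160934 + (2/55 + (1/330)*(-103/6)) = -160934 + (2/55 - 103/1980) = -160934 - 31/1980 = -318649351/1980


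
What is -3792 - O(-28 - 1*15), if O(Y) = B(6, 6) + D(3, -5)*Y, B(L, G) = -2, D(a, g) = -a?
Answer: -3919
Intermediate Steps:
O(Y) = -2 - 3*Y (O(Y) = -2 + (-1*3)*Y = -2 - 3*Y)
-3792 - O(-28 - 1*15) = -3792 - (-2 - 3*(-28 - 1*15)) = -3792 - (-2 - 3*(-28 - 15)) = -3792 - (-2 - 3*(-43)) = -3792 - (-2 + 129) = -3792 - 1*127 = -3792 - 127 = -3919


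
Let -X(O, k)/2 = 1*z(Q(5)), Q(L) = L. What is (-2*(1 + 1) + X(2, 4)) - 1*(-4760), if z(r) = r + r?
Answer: 4736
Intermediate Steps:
z(r) = 2*r
X(O, k) = -20 (X(O, k) = -2*2*5 = -2*10 = -20)
(-2*(1 + 1) + X(2, 4)) - 1*(-4760) = (-2*(1 + 1) - 20) - 1*(-4760) = (-4 - 20) + 4760 = -24 + 4760 = 4736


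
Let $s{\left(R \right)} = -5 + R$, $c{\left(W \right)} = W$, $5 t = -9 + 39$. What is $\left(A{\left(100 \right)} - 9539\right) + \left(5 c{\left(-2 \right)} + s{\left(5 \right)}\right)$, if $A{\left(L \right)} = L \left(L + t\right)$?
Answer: $1051$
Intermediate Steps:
$t = 6$ ($t = \frac{-9 + 39}{5} = \frac{1}{5} \cdot 30 = 6$)
$A{\left(L \right)} = L \left(6 + L\right)$ ($A{\left(L \right)} = L \left(L + 6\right) = L \left(6 + L\right)$)
$\left(A{\left(100 \right)} - 9539\right) + \left(5 c{\left(-2 \right)} + s{\left(5 \right)}\right) = \left(100 \left(6 + 100\right) - 9539\right) + \left(5 \left(-2\right) + \left(-5 + 5\right)\right) = \left(100 \cdot 106 - 9539\right) + \left(-10 + 0\right) = \left(10600 - 9539\right) - 10 = 1061 - 10 = 1051$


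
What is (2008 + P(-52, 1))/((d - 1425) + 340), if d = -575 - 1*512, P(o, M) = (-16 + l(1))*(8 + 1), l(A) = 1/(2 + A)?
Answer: -1867/2172 ≈ -0.85958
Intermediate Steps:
P(o, M) = -141 (P(o, M) = (-16 + 1/(2 + 1))*(8 + 1) = (-16 + 1/3)*9 = (-16 + ⅓)*9 = -47/3*9 = -141)
d = -1087 (d = -575 - 512 = -1087)
(2008 + P(-52, 1))/((d - 1425) + 340) = (2008 - 141)/((-1087 - 1425) + 340) = 1867/(-2512 + 340) = 1867/(-2172) = 1867*(-1/2172) = -1867/2172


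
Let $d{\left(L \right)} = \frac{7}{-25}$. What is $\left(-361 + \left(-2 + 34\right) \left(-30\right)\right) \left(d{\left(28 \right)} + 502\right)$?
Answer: $- \frac{16569303}{25} \approx -6.6277 \cdot 10^{5}$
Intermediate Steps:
$d{\left(L \right)} = - \frac{7}{25}$ ($d{\left(L \right)} = 7 \left(- \frac{1}{25}\right) = - \frac{7}{25}$)
$\left(-361 + \left(-2 + 34\right) \left(-30\right)\right) \left(d{\left(28 \right)} + 502\right) = \left(-361 + \left(-2 + 34\right) \left(-30\right)\right) \left(- \frac{7}{25} + 502\right) = \left(-361 + 32 \left(-30\right)\right) \frac{12543}{25} = \left(-361 - 960\right) \frac{12543}{25} = \left(-1321\right) \frac{12543}{25} = - \frac{16569303}{25}$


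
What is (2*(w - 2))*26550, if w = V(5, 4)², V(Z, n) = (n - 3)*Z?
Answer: 1221300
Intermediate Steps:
V(Z, n) = Z*(-3 + n) (V(Z, n) = (-3 + n)*Z = Z*(-3 + n))
w = 25 (w = (5*(-3 + 4))² = (5*1)² = 5² = 25)
(2*(w - 2))*26550 = (2*(25 - 2))*26550 = (2*23)*26550 = 46*26550 = 1221300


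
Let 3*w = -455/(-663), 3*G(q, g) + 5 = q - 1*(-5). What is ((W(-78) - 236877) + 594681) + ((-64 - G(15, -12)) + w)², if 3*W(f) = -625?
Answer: 8481669445/23409 ≈ 3.6233e+5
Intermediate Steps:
G(q, g) = q/3 (G(q, g) = -5/3 + (q - 1*(-5))/3 = -5/3 + (q + 5)/3 = -5/3 + (5 + q)/3 = -5/3 + (5/3 + q/3) = q/3)
W(f) = -625/3 (W(f) = (⅓)*(-625) = -625/3)
w = 35/153 (w = (-455/(-663))/3 = (-455*(-1/663))/3 = (⅓)*(35/51) = 35/153 ≈ 0.22876)
((W(-78) - 236877) + 594681) + ((-64 - G(15, -12)) + w)² = ((-625/3 - 236877) + 594681) + ((-64 - 15/3) + 35/153)² = (-711256/3 + 594681) + ((-64 - 1*5) + 35/153)² = 1072787/3 + ((-64 - 5) + 35/153)² = 1072787/3 + (-69 + 35/153)² = 1072787/3 + (-10522/153)² = 1072787/3 + 110712484/23409 = 8481669445/23409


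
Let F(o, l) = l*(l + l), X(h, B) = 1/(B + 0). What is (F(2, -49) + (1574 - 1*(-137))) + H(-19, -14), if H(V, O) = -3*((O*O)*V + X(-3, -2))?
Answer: 35373/2 ≈ 17687.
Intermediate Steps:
X(h, B) = 1/B
H(V, O) = 3/2 - 3*V*O² (H(V, O) = -3*((O*O)*V + 1/(-2)) = -3*(O²*V - ½) = -3*(V*O² - ½) = -3*(-½ + V*O²) = 3/2 - 3*V*O²)
F(o, l) = 2*l² (F(o, l) = l*(2*l) = 2*l²)
(F(2, -49) + (1574 - 1*(-137))) + H(-19, -14) = (2*(-49)² + (1574 - 1*(-137))) + (3/2 - 3*(-19)*(-14)²) = (2*2401 + (1574 + 137)) + (3/2 - 3*(-19)*196) = (4802 + 1711) + (3/2 + 11172) = 6513 + 22347/2 = 35373/2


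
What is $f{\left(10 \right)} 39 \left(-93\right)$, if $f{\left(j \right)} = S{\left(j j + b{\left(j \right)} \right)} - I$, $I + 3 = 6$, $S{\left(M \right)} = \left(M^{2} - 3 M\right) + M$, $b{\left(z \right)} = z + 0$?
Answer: $-43077879$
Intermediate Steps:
$b{\left(z \right)} = z$
$S{\left(M \right)} = M^{2} - 2 M$
$I = 3$ ($I = -3 + 6 = 3$)
$f{\left(j \right)} = -3 + \left(j + j^{2}\right) \left(-2 + j + j^{2}\right)$ ($f{\left(j \right)} = \left(j j + j\right) \left(-2 + \left(j j + j\right)\right) - 3 = \left(j^{2} + j\right) \left(-2 + \left(j^{2} + j\right)\right) - 3 = \left(j + j^{2}\right) \left(-2 + \left(j + j^{2}\right)\right) - 3 = \left(j + j^{2}\right) \left(-2 + j + j^{2}\right) - 3 = -3 + \left(j + j^{2}\right) \left(-2 + j + j^{2}\right)$)
$f{\left(10 \right)} 39 \left(-93\right) = \left(-3 + 10 \left(1 + 10\right) \left(-2 + 10 + 10^{2}\right)\right) 39 \left(-93\right) = \left(-3 + 10 \cdot 11 \left(-2 + 10 + 100\right)\right) 39 \left(-93\right) = \left(-3 + 10 \cdot 11 \cdot 108\right) 39 \left(-93\right) = \left(-3 + 11880\right) 39 \left(-93\right) = 11877 \cdot 39 \left(-93\right) = 463203 \left(-93\right) = -43077879$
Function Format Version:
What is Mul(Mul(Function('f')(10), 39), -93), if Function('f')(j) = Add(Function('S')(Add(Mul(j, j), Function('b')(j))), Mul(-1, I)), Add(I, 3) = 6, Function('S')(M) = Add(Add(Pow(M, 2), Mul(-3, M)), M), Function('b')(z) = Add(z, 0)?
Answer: -43077879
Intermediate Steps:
Function('b')(z) = z
Function('S')(M) = Add(Pow(M, 2), Mul(-2, M))
I = 3 (I = Add(-3, 6) = 3)
Function('f')(j) = Add(-3, Mul(Add(j, Pow(j, 2)), Add(-2, j, Pow(j, 2)))) (Function('f')(j) = Add(Mul(Add(Mul(j, j), j), Add(-2, Add(Mul(j, j), j))), Mul(-1, 3)) = Add(Mul(Add(Pow(j, 2), j), Add(-2, Add(Pow(j, 2), j))), -3) = Add(Mul(Add(j, Pow(j, 2)), Add(-2, Add(j, Pow(j, 2)))), -3) = Add(Mul(Add(j, Pow(j, 2)), Add(-2, j, Pow(j, 2))), -3) = Add(-3, Mul(Add(j, Pow(j, 2)), Add(-2, j, Pow(j, 2)))))
Mul(Mul(Function('f')(10), 39), -93) = Mul(Mul(Add(-3, Mul(10, Add(1, 10), Add(-2, 10, Pow(10, 2)))), 39), -93) = Mul(Mul(Add(-3, Mul(10, 11, Add(-2, 10, 100))), 39), -93) = Mul(Mul(Add(-3, Mul(10, 11, 108)), 39), -93) = Mul(Mul(Add(-3, 11880), 39), -93) = Mul(Mul(11877, 39), -93) = Mul(463203, -93) = -43077879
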